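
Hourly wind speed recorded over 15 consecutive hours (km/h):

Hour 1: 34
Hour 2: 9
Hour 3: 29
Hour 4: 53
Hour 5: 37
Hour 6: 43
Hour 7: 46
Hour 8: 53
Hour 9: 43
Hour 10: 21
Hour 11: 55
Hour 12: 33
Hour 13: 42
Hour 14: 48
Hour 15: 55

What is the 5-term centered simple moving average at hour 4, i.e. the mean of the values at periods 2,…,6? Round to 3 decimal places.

Sum of periods 2–6: 9 + 29 + 53 + 37 + 43 = 171
Divide by 5: 171 / 5 = 34.200

34.200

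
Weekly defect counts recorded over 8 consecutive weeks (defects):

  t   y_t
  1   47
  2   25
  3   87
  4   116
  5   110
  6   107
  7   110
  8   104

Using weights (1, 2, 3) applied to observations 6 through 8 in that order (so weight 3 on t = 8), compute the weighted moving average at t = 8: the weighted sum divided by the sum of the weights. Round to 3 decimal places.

Weighted sum: 1·107 + 2·110 + 3·104 = 107 + 220 + 312 = 639
Weight total: 1 + 2 + 3 = 6
WMA = 639 / 6 = 106.500

106.500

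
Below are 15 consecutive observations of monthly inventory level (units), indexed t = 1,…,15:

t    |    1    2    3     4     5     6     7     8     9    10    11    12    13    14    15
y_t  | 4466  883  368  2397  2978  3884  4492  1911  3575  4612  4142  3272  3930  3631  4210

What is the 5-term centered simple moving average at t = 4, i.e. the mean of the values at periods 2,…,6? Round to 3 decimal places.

2102.000

Sum of periods 2–6: 883 + 368 + 2397 + 2978 + 3884 = 10510
Divide by 5: 10510 / 5 = 2102.000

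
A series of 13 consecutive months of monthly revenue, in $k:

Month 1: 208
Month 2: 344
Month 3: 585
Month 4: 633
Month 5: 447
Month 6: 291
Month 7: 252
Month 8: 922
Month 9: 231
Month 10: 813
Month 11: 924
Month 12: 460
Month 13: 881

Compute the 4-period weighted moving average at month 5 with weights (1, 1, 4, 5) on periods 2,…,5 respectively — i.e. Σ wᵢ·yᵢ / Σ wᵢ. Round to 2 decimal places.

Weighted sum: 1·344 + 1·585 + 4·633 + 5·447 = 344 + 585 + 2532 + 2235 = 5696
Weight total: 1 + 1 + 4 + 5 = 11
WMA = 5696 / 11 = 517.82

517.82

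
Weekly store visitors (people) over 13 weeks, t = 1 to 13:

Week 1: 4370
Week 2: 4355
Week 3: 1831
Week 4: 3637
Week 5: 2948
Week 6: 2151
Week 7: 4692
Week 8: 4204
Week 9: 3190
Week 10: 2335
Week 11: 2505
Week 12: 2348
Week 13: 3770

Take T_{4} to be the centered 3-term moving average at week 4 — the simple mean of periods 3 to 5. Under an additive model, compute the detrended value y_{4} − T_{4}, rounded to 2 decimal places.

831.67

Trend T_4 = (1831 + 3637 + 2948) / 3 = 8416/3 = 2805.3333
Detrended value: 3637 − 2805.3333 = 831.67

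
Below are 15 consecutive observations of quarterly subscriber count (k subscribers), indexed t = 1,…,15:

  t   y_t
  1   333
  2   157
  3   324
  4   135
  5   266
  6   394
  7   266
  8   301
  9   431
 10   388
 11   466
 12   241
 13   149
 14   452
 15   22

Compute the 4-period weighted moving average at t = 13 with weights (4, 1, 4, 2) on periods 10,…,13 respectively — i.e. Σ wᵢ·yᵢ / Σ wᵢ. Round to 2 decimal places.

298.18

Weighted sum: 4·388 + 1·466 + 4·241 + 2·149 = 1552 + 466 + 964 + 298 = 3280
Weight total: 4 + 1 + 4 + 2 = 11
WMA = 3280 / 11 = 298.18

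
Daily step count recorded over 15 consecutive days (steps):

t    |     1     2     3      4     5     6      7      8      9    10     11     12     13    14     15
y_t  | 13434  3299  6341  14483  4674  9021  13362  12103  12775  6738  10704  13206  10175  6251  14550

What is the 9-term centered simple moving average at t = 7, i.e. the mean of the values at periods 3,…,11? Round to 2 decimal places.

10022.33

Sum of periods 3–11: 6341 + 14483 + 4674 + 9021 + 13362 + 12103 + 12775 + 6738 + 10704 = 90201
Divide by 9: 90201 / 9 = 10022.33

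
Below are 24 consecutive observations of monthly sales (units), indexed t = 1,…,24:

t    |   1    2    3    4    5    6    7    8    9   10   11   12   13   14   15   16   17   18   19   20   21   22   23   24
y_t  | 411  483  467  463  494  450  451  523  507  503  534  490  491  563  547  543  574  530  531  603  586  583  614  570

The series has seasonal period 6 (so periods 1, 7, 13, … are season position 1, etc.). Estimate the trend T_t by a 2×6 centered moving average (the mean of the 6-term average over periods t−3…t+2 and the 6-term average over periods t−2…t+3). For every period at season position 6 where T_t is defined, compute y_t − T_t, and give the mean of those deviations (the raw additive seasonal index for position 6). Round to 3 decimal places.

Season position 6 occurs at t = 6, 12, 18 (where T_t is defined).
t=6: T_6 = 478.00000; y_6 − T_6 = 450 − 478.00000 = -28.00000
t=12: T_12 = 518.00000; y_12 − T_12 = 490 − 518.00000 = -28.00000
t=18: T_18 = 557.91667; y_18 − T_18 = 530 − 557.91667 = -27.91667
Mean deviation: (-28.00000 + -28.00000 + -27.91667) / 3 = -27.972

-27.972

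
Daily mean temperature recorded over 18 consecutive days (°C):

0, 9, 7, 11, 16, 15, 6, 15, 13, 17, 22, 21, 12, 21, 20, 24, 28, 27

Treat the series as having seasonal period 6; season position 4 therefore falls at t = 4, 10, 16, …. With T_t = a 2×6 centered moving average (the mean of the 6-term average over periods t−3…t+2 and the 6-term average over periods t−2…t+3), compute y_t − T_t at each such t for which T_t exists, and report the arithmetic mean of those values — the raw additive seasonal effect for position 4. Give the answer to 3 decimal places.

0.833

Season position 4 occurs at t = 4, 10 (where T_t is defined).
t=4: T_4 = 10.16667; y_4 − T_4 = 11 − 10.16667 = 0.83333
t=10: T_10 = 16.16667; y_10 − T_10 = 17 − 16.16667 = 0.83333
Mean deviation: (0.83333 + 0.83333) / 2 = 0.833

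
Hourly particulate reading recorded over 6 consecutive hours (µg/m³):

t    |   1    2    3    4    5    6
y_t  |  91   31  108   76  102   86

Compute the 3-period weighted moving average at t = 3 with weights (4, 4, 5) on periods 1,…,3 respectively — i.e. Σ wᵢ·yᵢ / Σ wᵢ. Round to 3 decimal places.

Weighted sum: 4·91 + 4·31 + 5·108 = 364 + 124 + 540 = 1028
Weight total: 4 + 4 + 5 = 13
WMA = 1028 / 13 = 79.077

79.077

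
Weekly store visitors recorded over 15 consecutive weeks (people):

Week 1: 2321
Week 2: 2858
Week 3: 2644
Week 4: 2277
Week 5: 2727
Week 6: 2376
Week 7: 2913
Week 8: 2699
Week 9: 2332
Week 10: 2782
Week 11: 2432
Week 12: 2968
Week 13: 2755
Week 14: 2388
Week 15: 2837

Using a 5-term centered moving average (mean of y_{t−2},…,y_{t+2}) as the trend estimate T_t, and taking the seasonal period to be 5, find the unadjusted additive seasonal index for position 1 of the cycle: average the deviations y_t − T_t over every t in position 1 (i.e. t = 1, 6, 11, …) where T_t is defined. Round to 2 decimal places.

Season position 1 occurs at t = 6, 11 (where T_t is defined).
t=6: T_6 = 2598.4000; y_6 − T_6 = 2376 − 2598.4000 = -222.4000
t=11: T_11 = 2653.8000; y_11 − T_11 = 2432 − 2653.8000 = -221.8000
Mean deviation: (-222.4000 + -221.8000) / 2 = -222.10

-222.10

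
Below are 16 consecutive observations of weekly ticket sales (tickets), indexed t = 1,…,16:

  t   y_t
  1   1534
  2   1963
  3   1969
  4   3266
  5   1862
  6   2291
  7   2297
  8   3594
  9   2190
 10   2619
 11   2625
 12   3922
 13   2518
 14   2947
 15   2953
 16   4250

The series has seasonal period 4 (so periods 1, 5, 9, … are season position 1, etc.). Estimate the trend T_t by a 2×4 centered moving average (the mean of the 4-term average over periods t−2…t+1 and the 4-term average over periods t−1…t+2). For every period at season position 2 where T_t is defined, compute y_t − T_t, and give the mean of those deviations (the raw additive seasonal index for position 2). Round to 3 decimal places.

Season position 2 occurs at t = 6, 10, 14 (where T_t is defined).
t=6: T_6 = 2470.00000; y_6 − T_6 = 2291 − 2470.00000 = -179.00000
t=10: T_10 = 2798.00000; y_10 − T_10 = 2619 − 2798.00000 = -179.00000
t=14: T_14 = 3126.00000; y_14 − T_14 = 2947 − 3126.00000 = -179.00000
Mean deviation: (-179.00000 + -179.00000 + -179.00000) / 3 = -179.000

-179.000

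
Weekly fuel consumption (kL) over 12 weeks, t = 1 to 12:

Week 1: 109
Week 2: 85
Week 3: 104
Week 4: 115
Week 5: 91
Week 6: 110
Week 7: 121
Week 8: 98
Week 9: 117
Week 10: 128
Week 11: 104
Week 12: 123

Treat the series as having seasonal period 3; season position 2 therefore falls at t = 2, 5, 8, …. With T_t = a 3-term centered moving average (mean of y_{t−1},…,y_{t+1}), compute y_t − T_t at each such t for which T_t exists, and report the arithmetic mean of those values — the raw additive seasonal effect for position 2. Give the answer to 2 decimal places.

-14.25

Season position 2 occurs at t = 2, 5, 8, 11 (where T_t is defined).
t=2: T_2 = 99.3333; y_2 − T_2 = 85 − 99.3333 = -14.3333
t=5: T_5 = 105.3333; y_5 − T_5 = 91 − 105.3333 = -14.3333
t=8: T_8 = 112.0000; y_8 − T_8 = 98 − 112.0000 = -14.0000
t=11: T_11 = 118.3333; y_11 − T_11 = 104 − 118.3333 = -14.3333
Mean deviation: (-14.3333 + -14.3333 + -14.0000 + -14.3333) / 4 = -14.25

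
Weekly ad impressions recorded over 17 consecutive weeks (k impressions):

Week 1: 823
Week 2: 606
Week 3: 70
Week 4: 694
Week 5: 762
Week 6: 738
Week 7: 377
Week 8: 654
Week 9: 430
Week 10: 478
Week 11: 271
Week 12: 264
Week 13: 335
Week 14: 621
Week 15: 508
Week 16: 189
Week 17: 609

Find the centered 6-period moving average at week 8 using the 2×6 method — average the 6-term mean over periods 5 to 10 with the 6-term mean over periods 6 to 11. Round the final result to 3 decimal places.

532.250

Sum over 5–10: 762 + 738 + 377 + 654 + 430 + 478 = 3439
Sum over 6–11: 738 + 377 + 654 + 430 + 478 + 271 = 2948
CMA at t=8 = (3439 + 2948) / (2·6) = 6387 / 12 = 532.250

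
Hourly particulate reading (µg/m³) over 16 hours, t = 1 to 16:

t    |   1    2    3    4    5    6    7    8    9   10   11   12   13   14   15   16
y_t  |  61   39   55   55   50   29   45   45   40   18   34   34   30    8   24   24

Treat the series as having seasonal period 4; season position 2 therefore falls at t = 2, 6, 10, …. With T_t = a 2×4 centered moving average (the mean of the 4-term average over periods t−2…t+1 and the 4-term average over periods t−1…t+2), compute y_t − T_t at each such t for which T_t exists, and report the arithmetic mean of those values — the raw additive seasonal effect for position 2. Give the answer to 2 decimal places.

Season position 2 occurs at t = 6, 10, 14 (where T_t is defined).
t=6: T_6 = 43.5000; y_6 − T_6 = 29 − 43.5000 = -14.5000
t=10: T_10 = 32.8750; y_10 − T_10 = 18 − 32.8750 = -14.8750
t=14: T_14 = 22.7500; y_14 − T_14 = 8 − 22.7500 = -14.7500
Mean deviation: (-14.5000 + -14.8750 + -14.7500) / 3 = -14.71

-14.71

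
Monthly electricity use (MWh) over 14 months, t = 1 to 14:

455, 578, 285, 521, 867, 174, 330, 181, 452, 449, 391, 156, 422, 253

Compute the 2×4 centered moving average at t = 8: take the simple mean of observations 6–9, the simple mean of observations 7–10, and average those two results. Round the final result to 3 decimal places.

Sum over 6–9: 174 + 330 + 181 + 452 = 1137
Sum over 7–10: 330 + 181 + 452 + 449 = 1412
CMA at t=8 = (1137 + 1412) / (2·4) = 2549 / 8 = 318.625

318.625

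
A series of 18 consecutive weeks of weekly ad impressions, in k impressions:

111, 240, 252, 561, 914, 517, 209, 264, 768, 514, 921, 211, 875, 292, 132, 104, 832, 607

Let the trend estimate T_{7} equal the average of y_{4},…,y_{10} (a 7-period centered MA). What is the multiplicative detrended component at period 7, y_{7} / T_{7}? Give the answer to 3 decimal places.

Trend T_7 = (561 + 914 + 517 + 209 + 264 + 768 + 514) / 7 = 3747/7 = 535.28571
Ratio to trend: 209 / 535.28571 = 0.390

0.390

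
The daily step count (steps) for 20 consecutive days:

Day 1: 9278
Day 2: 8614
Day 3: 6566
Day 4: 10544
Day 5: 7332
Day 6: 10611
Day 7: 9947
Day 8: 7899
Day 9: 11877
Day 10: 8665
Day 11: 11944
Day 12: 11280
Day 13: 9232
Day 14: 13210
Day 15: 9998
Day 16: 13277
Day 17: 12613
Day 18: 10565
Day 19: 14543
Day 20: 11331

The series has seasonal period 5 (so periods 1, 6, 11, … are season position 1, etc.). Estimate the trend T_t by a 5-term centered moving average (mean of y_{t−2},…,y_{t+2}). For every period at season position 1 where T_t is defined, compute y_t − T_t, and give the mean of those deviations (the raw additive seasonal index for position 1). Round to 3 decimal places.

Season position 1 occurs at t = 6, 11, 16 (where T_t is defined).
t=6: T_6 = 9266.60000; y_6 − T_6 = 10611 − 9266.60000 = 1344.40000
t=11: T_11 = 10599.60000; y_11 − T_11 = 11944 − 10599.60000 = 1344.40000
t=16: T_16 = 11932.60000; y_16 − T_16 = 13277 − 11932.60000 = 1344.40000
Mean deviation: (1344.40000 + 1344.40000 + 1344.40000) / 3 = 1344.400

1344.400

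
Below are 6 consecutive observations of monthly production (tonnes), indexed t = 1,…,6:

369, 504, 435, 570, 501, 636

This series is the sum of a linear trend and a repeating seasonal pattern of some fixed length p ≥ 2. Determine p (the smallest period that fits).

2

First differences y_{t+1} − y_t: 135, -69, 135, -69, 135, …
The difference pattern repeats every 2 terms and not for any smaller step, so p = 2.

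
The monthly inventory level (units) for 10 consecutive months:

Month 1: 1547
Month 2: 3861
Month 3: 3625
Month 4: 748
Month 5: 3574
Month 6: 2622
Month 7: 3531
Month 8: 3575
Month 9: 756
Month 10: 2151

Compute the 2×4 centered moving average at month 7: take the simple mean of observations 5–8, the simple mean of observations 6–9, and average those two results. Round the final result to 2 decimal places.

2973.25

Sum over 5–8: 3574 + 2622 + 3531 + 3575 = 13302
Sum over 6–9: 2622 + 3531 + 3575 + 756 = 10484
CMA at t=7 = (13302 + 10484) / (2·4) = 23786 / 8 = 2973.25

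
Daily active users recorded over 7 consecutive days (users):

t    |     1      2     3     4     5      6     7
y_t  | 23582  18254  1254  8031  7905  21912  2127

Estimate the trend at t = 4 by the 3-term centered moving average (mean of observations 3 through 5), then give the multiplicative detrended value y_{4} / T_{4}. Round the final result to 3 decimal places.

1.402

Trend T_4 = (1254 + 8031 + 7905) / 3 = 17190/3 = 5730.00000
Ratio to trend: 8031 / 5730.00000 = 1.402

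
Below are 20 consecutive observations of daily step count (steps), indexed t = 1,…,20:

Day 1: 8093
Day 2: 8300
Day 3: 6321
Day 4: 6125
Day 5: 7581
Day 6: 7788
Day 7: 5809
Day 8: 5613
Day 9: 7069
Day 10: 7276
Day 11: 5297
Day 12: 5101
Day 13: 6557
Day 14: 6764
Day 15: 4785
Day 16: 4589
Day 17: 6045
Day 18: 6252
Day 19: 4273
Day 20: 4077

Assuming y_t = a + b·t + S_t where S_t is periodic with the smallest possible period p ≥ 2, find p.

4

First differences y_{t+1} − y_t: 207, -1979, -196, 1456, 207, -1979, -196, 1456, 207, -1979, …
The difference pattern repeats every 4 terms and not for any smaller step, so p = 4.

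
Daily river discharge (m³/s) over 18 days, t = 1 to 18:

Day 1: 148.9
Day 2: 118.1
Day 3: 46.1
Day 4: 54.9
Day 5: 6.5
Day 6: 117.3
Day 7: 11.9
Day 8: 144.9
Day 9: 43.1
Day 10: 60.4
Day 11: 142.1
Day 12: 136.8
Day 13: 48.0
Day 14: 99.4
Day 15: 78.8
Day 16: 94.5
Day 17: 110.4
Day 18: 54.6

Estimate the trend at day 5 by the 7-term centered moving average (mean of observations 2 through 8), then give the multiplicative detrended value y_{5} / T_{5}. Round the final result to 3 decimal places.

0.091

Trend T_5 = (118.1 + 46.1 + 54.9 + 6.5 + 117.3 + 11.9 + 144.9) / 7 = 499.7/7 = 71.38571
Ratio to trend: 6.5 / 71.38571 = 0.091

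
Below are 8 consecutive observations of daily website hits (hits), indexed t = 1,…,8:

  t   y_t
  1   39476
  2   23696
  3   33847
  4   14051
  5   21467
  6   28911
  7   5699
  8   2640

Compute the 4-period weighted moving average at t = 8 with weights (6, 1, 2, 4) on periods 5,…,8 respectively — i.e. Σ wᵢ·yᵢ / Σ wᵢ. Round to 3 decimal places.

13820.846

Weighted sum: 6·21467 + 1·28911 + 2·5699 + 4·2640 = 128802 + 28911 + 11398 + 10560 = 179671
Weight total: 6 + 1 + 2 + 4 = 13
WMA = 179671 / 13 = 13820.846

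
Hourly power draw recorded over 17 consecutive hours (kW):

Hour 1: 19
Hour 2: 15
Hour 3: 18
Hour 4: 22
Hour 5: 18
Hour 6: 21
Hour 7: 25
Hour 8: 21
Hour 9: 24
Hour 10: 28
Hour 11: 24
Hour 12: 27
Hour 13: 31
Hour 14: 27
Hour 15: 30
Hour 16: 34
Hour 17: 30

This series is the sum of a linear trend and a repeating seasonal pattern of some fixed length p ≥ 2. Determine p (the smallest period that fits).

First differences y_{t+1} − y_t: -4, 3, 4, -4, 3, 4, -4, 3, …
The difference pattern repeats every 3 terms and not for any smaller step, so p = 3.

3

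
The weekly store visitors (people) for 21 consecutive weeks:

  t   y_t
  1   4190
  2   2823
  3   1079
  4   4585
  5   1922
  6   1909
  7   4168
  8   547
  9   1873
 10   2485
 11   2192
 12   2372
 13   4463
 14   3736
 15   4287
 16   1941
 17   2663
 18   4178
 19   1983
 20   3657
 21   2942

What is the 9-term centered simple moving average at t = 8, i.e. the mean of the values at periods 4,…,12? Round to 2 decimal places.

2450.33

Sum of periods 4–12: 4585 + 1922 + 1909 + 4168 + 547 + 1873 + 2485 + 2192 + 2372 = 22053
Divide by 9: 22053 / 9 = 2450.33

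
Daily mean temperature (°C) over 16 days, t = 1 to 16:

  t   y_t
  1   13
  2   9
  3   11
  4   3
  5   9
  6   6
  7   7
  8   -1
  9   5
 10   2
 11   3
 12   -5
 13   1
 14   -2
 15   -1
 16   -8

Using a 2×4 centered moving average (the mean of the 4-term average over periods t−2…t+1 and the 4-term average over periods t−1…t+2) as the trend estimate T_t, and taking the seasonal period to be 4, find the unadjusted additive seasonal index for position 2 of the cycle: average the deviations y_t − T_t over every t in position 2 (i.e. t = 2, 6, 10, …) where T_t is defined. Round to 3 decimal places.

Season position 2 occurs at t = 6, 10, 14 (where T_t is defined).
t=6: T_6 = 5.75000; y_6 − T_6 = 6 − 5.75000 = 0.25000
t=10: T_10 = 1.75000; y_10 − T_10 = 2 − 1.75000 = 0.25000
t=14: T_14 = -2.12500; y_14 − T_14 = -2 − -2.12500 = 0.12500
Mean deviation: (0.25000 + 0.25000 + 0.12500) / 3 = 0.208

0.208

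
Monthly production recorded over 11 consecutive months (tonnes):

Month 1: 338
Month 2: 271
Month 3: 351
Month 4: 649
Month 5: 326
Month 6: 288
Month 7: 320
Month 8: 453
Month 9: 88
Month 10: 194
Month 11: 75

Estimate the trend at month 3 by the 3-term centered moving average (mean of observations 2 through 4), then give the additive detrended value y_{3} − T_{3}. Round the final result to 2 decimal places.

Trend T_3 = (271 + 351 + 649) / 3 = 1271/3 = 423.6667
Detrended value: 351 − 423.6667 = -72.67

-72.67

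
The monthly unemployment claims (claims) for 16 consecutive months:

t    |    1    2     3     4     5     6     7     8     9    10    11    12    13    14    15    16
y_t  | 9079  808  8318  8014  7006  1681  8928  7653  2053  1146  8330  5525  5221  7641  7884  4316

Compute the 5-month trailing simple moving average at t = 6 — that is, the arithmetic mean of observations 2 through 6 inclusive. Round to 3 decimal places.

Sum of periods 2–6: 808 + 8318 + 8014 + 7006 + 1681 = 25827
Divide by 5: 25827 / 5 = 5165.400

5165.400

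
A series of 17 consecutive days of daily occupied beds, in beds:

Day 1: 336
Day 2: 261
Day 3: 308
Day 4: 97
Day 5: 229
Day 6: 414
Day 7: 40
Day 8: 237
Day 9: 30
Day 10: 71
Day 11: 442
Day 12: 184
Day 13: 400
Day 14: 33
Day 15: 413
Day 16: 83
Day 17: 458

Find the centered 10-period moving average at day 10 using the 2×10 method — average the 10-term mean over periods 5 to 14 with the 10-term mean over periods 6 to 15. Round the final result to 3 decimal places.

Sum over 5–14: 229 + 414 + 40 + 237 + 30 + 71 + 442 + 184 + 400 + 33 = 2080
Sum over 6–15: 414 + 40 + 237 + 30 + 71 + 442 + 184 + 400 + 33 + 413 = 2264
CMA at t=10 = (2080 + 2264) / (2·10) = 4344 / 20 = 217.200

217.200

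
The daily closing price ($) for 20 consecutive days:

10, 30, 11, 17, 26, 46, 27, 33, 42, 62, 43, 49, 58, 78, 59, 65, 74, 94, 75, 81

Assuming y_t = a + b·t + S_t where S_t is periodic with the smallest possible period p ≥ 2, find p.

First differences y_{t+1} − y_t: 20, -19, 6, 9, 20, -19, 6, 9, 20, -19, …
The difference pattern repeats every 4 terms and not for any smaller step, so p = 4.

4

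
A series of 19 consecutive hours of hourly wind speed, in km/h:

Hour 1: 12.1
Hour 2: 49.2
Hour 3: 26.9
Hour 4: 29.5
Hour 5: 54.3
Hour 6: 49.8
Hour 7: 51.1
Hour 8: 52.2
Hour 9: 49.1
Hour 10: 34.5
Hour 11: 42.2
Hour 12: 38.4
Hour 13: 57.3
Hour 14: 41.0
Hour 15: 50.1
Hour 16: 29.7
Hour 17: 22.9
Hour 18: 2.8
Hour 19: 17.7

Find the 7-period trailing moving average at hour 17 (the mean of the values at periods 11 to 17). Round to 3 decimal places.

40.229

Sum of periods 11–17: 42.2 + 38.4 + 57.3 + 41.0 + 50.1 + 29.7 + 22.9 = 281.6
Divide by 7: 281.6 / 7 = 40.229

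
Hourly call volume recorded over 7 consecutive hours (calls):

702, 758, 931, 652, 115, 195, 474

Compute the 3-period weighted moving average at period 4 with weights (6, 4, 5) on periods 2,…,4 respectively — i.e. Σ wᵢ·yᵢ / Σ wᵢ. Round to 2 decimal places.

768.80

Weighted sum: 6·758 + 4·931 + 5·652 = 4548 + 3724 + 3260 = 11532
Weight total: 6 + 4 + 5 = 15
WMA = 11532 / 15 = 768.80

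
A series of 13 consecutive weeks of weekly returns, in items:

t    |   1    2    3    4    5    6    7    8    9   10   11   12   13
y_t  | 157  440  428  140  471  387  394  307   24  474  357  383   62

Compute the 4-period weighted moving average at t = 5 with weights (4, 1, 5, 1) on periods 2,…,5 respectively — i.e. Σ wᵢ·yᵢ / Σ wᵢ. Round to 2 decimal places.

Weighted sum: 4·440 + 1·428 + 5·140 + 1·471 = 1760 + 428 + 700 + 471 = 3359
Weight total: 4 + 1 + 5 + 1 = 11
WMA = 3359 / 11 = 305.36

305.36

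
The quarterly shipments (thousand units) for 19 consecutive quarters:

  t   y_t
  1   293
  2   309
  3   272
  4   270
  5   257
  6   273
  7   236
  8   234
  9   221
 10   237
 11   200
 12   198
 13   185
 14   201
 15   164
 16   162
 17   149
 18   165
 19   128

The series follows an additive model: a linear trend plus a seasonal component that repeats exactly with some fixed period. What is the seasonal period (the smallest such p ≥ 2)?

First differences y_{t+1} − y_t: 16, -37, -2, -13, 16, -37, -2, -13, 16, -37, …
The difference pattern repeats every 4 terms and not for any smaller step, so p = 4.

4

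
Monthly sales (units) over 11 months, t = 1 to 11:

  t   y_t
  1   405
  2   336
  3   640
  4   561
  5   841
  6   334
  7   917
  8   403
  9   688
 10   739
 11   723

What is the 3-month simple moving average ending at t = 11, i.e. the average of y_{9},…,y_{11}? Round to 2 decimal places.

716.67

Sum of periods 9–11: 688 + 739 + 723 = 2150
Divide by 3: 2150 / 3 = 716.67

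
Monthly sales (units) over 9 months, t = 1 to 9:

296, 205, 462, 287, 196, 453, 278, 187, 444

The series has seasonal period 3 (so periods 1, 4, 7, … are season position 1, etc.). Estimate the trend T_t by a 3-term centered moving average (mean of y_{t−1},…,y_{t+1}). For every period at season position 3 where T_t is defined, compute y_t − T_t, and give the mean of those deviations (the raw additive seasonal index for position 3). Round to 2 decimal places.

Season position 3 occurs at t = 3, 6 (where T_t is defined).
t=3: T_3 = 318.0000; y_3 − T_3 = 462 − 318.0000 = 144.0000
t=6: T_6 = 309.0000; y_6 − T_6 = 453 − 309.0000 = 144.0000
Mean deviation: (144.0000 + 144.0000) / 2 = 144.00

144.00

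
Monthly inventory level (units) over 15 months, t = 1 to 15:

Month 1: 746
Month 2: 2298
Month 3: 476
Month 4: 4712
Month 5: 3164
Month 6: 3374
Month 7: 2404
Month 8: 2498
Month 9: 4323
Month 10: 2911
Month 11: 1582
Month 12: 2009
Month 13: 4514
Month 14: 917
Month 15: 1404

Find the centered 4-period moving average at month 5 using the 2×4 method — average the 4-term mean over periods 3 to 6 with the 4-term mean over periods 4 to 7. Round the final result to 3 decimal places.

3172.500

Sum over 3–6: 476 + 4712 + 3164 + 3374 = 11726
Sum over 4–7: 4712 + 3164 + 3374 + 2404 = 13654
CMA at t=5 = (11726 + 13654) / (2·4) = 25380 / 8 = 3172.500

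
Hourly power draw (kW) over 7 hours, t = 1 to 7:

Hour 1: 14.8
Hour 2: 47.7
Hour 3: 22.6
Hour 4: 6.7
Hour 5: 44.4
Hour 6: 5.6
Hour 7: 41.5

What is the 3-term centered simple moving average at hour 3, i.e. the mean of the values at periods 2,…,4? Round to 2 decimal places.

Sum of periods 2–4: 47.7 + 22.6 + 6.7 = 77.0
Divide by 3: 77.0 / 3 = 25.67

25.67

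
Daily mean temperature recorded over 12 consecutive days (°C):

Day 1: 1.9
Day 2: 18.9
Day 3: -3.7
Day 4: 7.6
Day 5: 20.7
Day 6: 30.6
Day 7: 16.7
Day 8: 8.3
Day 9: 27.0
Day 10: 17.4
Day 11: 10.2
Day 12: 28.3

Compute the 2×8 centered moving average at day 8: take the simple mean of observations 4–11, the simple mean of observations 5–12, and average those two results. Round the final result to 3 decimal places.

Sum over 4–11: 7.6 + 20.7 + 30.6 + 16.7 + 8.3 + 27.0 + 17.4 + 10.2 = 138.5
Sum over 5–12: 20.7 + 30.6 + 16.7 + 8.3 + 27.0 + 17.4 + 10.2 + 28.3 = 159.2
CMA at t=8 = (138.5 + 159.2) / (2·8) = 297.7 / 16 = 18.606

18.606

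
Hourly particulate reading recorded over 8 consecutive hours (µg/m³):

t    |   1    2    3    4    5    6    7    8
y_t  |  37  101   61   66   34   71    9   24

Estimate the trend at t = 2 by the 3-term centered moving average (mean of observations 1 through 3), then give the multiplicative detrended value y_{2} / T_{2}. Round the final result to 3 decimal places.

1.523

Trend T_2 = (37 + 101 + 61) / 3 = 199/3 = 66.33333
Ratio to trend: 101 / 66.33333 = 1.523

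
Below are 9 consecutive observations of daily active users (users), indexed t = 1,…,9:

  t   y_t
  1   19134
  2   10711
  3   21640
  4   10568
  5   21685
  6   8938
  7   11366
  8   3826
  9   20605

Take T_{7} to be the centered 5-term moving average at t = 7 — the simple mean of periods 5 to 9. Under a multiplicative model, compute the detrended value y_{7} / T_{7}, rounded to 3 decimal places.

Trend T_7 = (21685 + 8938 + 11366 + 3826 + 20605) / 5 = 66420/5 = 13284.00000
Ratio to trend: 11366 / 13284.00000 = 0.856

0.856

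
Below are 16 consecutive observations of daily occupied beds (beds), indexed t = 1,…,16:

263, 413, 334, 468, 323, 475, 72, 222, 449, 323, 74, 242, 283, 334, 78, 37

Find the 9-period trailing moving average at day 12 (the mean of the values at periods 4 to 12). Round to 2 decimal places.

Sum of periods 4–12: 468 + 323 + 475 + 72 + 222 + 449 + 323 + 74 + 242 = 2648
Divide by 9: 2648 / 9 = 294.22

294.22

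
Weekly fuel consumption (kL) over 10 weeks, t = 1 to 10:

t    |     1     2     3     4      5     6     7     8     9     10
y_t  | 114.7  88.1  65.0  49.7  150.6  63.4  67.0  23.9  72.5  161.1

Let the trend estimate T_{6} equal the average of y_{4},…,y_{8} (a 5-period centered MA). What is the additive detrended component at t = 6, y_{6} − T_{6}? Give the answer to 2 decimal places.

Trend T_6 = (49.7 + 150.6 + 63.4 + 67.0 + 23.9) / 5 = 354.6/5 = 70.9200
Detrended value: 63.4 − 70.9200 = -7.52

-7.52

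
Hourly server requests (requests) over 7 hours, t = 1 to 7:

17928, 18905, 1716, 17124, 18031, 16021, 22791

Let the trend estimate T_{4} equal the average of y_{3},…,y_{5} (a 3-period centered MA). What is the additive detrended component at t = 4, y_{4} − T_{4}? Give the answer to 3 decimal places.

4833.667

Trend T_4 = (1716 + 17124 + 18031) / 3 = 36871/3 = 12290.33333
Detrended value: 17124 − 12290.33333 = 4833.667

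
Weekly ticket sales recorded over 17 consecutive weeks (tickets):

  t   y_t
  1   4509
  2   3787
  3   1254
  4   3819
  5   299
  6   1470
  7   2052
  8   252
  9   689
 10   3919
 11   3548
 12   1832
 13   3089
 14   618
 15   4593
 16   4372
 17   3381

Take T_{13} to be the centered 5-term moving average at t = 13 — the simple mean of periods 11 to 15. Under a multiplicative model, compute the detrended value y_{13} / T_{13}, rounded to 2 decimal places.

Trend T_13 = (3548 + 1832 + 3089 + 618 + 4593) / 5 = 13680/5 = 2736.0000
Ratio to trend: 3089 / 2736.0000 = 1.13

1.13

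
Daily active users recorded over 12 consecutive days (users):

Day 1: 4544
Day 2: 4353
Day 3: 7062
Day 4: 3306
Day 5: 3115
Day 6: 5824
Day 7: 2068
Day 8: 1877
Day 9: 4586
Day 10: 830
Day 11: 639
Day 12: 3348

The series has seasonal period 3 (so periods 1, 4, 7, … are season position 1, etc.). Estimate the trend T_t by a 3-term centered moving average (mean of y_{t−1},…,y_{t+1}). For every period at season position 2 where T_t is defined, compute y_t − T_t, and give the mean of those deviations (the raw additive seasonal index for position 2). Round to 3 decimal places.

Season position 2 occurs at t = 2, 5, 8, 11 (where T_t is defined).
t=2: T_2 = 5319.66667; y_2 − T_2 = 4353 − 5319.66667 = -966.66667
t=5: T_5 = 4081.66667; y_5 − T_5 = 3115 − 4081.66667 = -966.66667
t=8: T_8 = 2843.66667; y_8 − T_8 = 1877 − 2843.66667 = -966.66667
t=11: T_11 = 1605.66667; y_11 − T_11 = 639 − 1605.66667 = -966.66667
Mean deviation: (-966.66667 + -966.66667 + -966.66667 + -966.66667) / 4 = -966.667

-966.667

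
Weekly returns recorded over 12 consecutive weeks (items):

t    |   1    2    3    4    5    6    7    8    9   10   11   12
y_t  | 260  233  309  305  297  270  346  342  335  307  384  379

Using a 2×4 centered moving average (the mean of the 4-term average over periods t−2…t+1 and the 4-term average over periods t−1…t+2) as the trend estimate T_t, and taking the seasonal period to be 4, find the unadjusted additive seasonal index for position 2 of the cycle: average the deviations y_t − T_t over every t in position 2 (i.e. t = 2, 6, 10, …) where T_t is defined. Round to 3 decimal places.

Season position 2 occurs at t = 6, 10 (where T_t is defined).
t=6: T_6 = 309.12500; y_6 − T_6 = 270 − 309.12500 = -39.12500
t=10: T_10 = 346.62500; y_10 − T_10 = 307 − 346.62500 = -39.62500
Mean deviation: (-39.12500 + -39.62500) / 2 = -39.375

-39.375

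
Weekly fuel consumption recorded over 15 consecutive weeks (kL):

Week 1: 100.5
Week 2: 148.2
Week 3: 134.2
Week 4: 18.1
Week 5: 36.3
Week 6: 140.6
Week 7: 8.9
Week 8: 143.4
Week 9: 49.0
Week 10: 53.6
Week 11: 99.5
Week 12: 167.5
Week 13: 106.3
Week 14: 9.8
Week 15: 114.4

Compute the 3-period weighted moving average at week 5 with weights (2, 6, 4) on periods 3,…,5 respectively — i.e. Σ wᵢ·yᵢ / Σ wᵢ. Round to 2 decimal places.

43.52

Weighted sum: 2·134.2 + 6·18.1 + 4·36.3 = 268.4 + 108.6 + 145.2 = 522.2
Weight total: 2 + 6 + 4 = 12
WMA = 522.2 / 12 = 43.52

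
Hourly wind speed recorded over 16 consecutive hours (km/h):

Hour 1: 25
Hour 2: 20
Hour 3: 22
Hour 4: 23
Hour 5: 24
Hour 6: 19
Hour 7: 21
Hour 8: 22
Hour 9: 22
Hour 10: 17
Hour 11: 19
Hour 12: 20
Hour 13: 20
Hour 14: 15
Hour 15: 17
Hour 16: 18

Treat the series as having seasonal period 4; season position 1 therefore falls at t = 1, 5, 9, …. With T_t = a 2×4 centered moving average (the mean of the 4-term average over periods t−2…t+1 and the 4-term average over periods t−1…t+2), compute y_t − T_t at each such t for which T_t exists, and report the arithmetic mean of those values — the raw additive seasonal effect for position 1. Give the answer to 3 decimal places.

Season position 1 occurs at t = 5, 9, 13 (where T_t is defined).
t=5: T_5 = 21.87500; y_5 − T_5 = 24 − 21.87500 = 2.12500
t=9: T_9 = 20.25000; y_9 − T_9 = 22 − 20.25000 = 1.75000
t=13: T_13 = 18.25000; y_13 − T_13 = 20 − 18.25000 = 1.75000
Mean deviation: (2.12500 + 1.75000 + 1.75000) / 3 = 1.875

1.875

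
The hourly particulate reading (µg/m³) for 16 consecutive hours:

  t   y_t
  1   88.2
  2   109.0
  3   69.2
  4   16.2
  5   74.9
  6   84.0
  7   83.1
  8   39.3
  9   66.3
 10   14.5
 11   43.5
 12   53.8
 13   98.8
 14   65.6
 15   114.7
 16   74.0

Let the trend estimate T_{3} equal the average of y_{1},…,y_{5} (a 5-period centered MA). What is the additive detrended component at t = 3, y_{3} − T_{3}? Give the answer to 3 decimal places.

-2.300

Trend T_3 = (88.2 + 109.0 + 69.2 + 16.2 + 74.9) / 5 = 357.5/5 = 71.50000
Detrended value: 69.2 − 71.50000 = -2.300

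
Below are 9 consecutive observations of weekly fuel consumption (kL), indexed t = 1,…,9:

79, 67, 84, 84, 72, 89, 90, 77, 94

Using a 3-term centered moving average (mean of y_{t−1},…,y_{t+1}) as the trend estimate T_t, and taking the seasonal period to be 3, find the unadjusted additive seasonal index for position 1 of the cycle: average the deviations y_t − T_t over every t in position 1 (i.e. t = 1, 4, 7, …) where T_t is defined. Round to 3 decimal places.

4.333

Season position 1 occurs at t = 4, 7 (where T_t is defined).
t=4: T_4 = 80.00000; y_4 − T_4 = 84 − 80.00000 = 4.00000
t=7: T_7 = 85.33333; y_7 − T_7 = 90 − 85.33333 = 4.66667
Mean deviation: (4.00000 + 4.66667) / 2 = 4.333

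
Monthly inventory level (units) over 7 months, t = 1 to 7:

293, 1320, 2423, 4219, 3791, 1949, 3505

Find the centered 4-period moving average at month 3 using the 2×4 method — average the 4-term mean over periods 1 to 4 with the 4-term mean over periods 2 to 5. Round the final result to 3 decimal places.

Sum over 1–4: 293 + 1320 + 2423 + 4219 = 8255
Sum over 2–5: 1320 + 2423 + 4219 + 3791 = 11753
CMA at t=3 = (8255 + 11753) / (2·4) = 20008 / 8 = 2501.000

2501.000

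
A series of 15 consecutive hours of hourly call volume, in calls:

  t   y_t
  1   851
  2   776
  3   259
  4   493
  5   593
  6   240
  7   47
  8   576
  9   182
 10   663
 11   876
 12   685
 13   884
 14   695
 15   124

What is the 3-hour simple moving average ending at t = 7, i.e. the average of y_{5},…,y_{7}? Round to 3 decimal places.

293.333

Sum of periods 5–7: 593 + 240 + 47 = 880
Divide by 3: 880 / 3 = 293.333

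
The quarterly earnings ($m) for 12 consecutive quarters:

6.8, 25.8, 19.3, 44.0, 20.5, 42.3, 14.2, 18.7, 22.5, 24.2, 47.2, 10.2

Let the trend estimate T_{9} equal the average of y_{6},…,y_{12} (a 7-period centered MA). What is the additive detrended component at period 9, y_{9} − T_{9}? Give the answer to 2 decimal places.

-3.11

Trend T_9 = (42.3 + 14.2 + 18.7 + 22.5 + 24.2 + 47.2 + 10.2) / 7 = 179.3/7 = 25.6143
Detrended value: 22.5 − 25.6143 = -3.11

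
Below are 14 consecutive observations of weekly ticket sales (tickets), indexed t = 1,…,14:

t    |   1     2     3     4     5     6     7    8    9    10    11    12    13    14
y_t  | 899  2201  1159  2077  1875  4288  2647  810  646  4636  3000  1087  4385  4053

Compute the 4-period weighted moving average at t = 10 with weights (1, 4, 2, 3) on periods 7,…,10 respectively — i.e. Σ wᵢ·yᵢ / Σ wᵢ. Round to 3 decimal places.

2108.700

Weighted sum: 1·2647 + 4·810 + 2·646 + 3·4636 = 2647 + 3240 + 1292 + 13908 = 21087
Weight total: 1 + 4 + 2 + 3 = 10
WMA = 21087 / 10 = 2108.700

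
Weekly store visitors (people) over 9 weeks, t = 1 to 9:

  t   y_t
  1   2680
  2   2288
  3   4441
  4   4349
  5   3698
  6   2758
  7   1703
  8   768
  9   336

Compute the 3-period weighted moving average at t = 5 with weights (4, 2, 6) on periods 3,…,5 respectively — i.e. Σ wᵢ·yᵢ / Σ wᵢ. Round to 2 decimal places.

4054.17

Weighted sum: 4·4441 + 2·4349 + 6·3698 = 17764 + 8698 + 22188 = 48650
Weight total: 4 + 2 + 6 = 12
WMA = 48650 / 12 = 4054.17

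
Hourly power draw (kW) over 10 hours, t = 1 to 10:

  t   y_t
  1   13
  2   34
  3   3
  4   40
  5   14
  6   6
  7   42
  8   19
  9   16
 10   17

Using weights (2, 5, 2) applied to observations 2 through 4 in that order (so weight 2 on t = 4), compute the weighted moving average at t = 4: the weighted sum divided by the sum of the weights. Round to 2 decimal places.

Weighted sum: 2·34 + 5·3 + 2·40 = 68 + 15 + 80 = 163
Weight total: 2 + 5 + 2 = 9
WMA = 163 / 9 = 18.11

18.11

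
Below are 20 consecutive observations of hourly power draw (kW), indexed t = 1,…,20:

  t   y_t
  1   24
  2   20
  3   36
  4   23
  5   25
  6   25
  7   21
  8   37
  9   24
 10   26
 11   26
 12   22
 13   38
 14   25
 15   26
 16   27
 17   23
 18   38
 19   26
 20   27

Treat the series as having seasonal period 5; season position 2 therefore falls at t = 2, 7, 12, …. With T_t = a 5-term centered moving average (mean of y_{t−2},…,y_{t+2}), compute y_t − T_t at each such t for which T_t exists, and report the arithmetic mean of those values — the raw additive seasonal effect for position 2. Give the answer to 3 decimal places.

-5.267

Season position 2 occurs at t = 7, 12, 17 (where T_t is defined).
t=7: T_7 = 26.40000; y_7 − T_7 = 21 − 26.40000 = -5.40000
t=12: T_12 = 27.40000; y_12 − T_12 = 22 − 27.40000 = -5.40000
t=17: T_17 = 28.00000; y_17 − T_17 = 23 − 28.00000 = -5.00000
Mean deviation: (-5.40000 + -5.40000 + -5.00000) / 3 = -5.267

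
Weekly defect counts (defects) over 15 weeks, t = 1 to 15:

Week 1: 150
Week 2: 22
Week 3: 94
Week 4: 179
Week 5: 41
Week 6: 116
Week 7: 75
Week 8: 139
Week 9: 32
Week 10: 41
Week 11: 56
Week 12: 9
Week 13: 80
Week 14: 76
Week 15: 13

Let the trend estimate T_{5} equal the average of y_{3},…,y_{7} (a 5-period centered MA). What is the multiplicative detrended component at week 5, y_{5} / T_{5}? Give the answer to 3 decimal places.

0.406

Trend T_5 = (94 + 179 + 41 + 116 + 75) / 5 = 505/5 = 101.00000
Ratio to trend: 41 / 101.00000 = 0.406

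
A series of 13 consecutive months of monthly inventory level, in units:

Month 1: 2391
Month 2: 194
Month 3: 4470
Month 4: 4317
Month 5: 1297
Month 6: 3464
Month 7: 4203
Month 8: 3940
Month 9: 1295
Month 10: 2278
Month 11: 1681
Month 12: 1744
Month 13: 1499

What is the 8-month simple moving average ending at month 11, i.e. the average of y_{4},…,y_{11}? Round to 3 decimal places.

Sum of periods 4–11: 4317 + 1297 + 3464 + 4203 + 3940 + 1295 + 2278 + 1681 = 22475
Divide by 8: 22475 / 8 = 2809.375

2809.375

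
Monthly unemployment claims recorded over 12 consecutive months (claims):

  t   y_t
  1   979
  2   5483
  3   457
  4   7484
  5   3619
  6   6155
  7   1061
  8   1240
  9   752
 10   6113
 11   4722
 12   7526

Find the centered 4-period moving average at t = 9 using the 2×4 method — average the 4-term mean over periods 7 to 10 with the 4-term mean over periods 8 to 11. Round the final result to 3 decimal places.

2749.125

Sum over 7–10: 1061 + 1240 + 752 + 6113 = 9166
Sum over 8–11: 1240 + 752 + 6113 + 4722 = 12827
CMA at t=9 = (9166 + 12827) / (2·4) = 21993 / 8 = 2749.125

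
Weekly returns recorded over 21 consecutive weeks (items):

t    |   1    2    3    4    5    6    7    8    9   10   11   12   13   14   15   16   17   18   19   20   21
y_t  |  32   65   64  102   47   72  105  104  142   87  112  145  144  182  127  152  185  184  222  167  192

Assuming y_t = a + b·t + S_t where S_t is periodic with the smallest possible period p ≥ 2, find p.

5

First differences y_{t+1} − y_t: 33, -1, 38, -55, 25, 33, -1, 38, -55, 25, 33, -1, …
The difference pattern repeats every 5 terms and not for any smaller step, so p = 5.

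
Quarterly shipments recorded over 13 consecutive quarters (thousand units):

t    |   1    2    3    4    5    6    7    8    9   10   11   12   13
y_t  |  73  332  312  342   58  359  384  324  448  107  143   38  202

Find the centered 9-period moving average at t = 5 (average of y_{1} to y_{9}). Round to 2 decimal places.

292.44

Sum of periods 1–9: 73 + 332 + 312 + 342 + 58 + 359 + 384 + 324 + 448 = 2632
Divide by 9: 2632 / 9 = 292.44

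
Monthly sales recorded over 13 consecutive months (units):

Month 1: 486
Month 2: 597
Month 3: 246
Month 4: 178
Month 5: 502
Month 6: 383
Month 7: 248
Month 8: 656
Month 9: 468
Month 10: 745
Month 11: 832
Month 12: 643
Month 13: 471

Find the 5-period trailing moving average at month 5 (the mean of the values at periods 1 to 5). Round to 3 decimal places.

401.800

Sum of periods 1–5: 486 + 597 + 246 + 178 + 502 = 2009
Divide by 5: 2009 / 5 = 401.800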